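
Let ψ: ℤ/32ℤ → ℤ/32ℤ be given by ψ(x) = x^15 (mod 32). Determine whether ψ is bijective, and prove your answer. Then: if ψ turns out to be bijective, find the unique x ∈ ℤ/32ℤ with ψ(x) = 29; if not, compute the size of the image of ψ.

17

ψ(0) = 0^15 = 0.
ψ(2): Repeated squaring mod 32: 2^1 ≡ 2, 2^2 ≡ 2² = 4, 2^4 ≡ 4² = 16, 2^8 ≡ 16² = 256 ≡ 0. Since 15 = 8 + 4 + 2 + 1, 2^15 ≡ 0·16·4·2: 0·16 = 0, then 0·4 = 0, then 0·2 = 0. So 2^15 ≡ 0 (mod 32).
So ψ(0) = ψ(2) = 0 while 0 ≠ 2, hence ψ is not injective, hence not bijective.
Since ψ is not bijective, we determine |image(ψ)|. Computing x^15 mod 32 for each x (by repeated squaring, reducing mod 32 at every step), the values ψ(0), ψ(1), …, ψ(31) are: 0, 1, 0, 11, 0, 13, 0, 23, 0, 25, 0, 3, 0, 5, 0, 15, 0, 17, 0, 27, 0, 29, 0, 7, 0, 9, 0, 19, 0, 21, 0, 31.
The distinct values are {0, 1, 3, 5, 7, 9, 11, 13, 15, 17, 19, 21, 23, 25, 27, 29, 31}; there are 17 of them.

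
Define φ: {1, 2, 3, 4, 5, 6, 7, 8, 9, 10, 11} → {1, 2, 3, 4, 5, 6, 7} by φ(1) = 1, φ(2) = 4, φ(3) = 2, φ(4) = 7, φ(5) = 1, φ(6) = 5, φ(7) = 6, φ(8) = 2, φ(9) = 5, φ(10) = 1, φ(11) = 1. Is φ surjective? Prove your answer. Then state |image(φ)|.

No element maps to 3, so φ is not surjective.
The image of φ is {1, 2, 4, 5, 6, 7}, which has 6 elements.

6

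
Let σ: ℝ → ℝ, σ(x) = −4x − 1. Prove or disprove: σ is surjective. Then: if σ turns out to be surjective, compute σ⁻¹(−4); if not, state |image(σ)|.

3/4

For any y ∈ ℝ, x = (y + 1)/(−4) satisfies σ(x) = y.
Therefore σ is surjective.
Since σ is surjective, we compute σ⁻¹(−4) = (−4 + 1)/(−4) = 3/4.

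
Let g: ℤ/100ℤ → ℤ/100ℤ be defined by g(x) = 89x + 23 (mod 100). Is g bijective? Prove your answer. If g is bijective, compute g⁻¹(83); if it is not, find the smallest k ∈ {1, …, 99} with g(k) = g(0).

If g(s) = g(t), then 89s ≡ 89t (mod 100). Because gcd(89, 100) = 1, we may cancel 89 to get s ≡ t (mod 100).
We now compute 89⁻¹ mod 100 explicitly. Euclid's algorithm: 100 = 1·89 + 11, 89 = 8·11 + 1; back-substituting gives 1 = 9·89 − 8·100, so 89⁻¹ ≡ 9 (mod 100).
Then y ↦ 9(y − 23) is a two-sided inverse to g, so every y ∈ ℤ/100ℤ has a preimage.
Hence g is bijective.
Since g is bijective, we compute g⁻¹(83): solve 89x + 23 ≡ 83 (mod 100), i.e. 89x ≡ 60 (mod 100).
Multiplying by 89⁻¹ = 9 gives x ≡ 9·60 = 540 = 5·100 + 40 ≡ 40 (mod 100).
Check: g(40) = 89·40 + 23 = 3583 = 35·100 + 83 ≡ 83 (mod 100).

40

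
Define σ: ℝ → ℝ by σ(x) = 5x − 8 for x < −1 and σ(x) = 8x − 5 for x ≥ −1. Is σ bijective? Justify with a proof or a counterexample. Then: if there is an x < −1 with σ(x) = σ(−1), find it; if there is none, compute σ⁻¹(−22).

-14/5

Both pieces are strictly increasing (slopes 5 and 8), so each is injective on its own interval.
The left piece maps (−∞, −1) onto (−∞, −13); the right piece maps [−1, ∞) onto [−13, ∞).
Since −13 = −13, the images partition ℝ: σ is injective and surjective, hence bijective.
Because the two images are disjoint, no x < −1 has σ(x) = σ(−1), so we compute σ⁻¹(−22): −22 lies in (−∞, −13), so solve 5x − 8 = −22: x = (−22 + 8)/5 = −14/5.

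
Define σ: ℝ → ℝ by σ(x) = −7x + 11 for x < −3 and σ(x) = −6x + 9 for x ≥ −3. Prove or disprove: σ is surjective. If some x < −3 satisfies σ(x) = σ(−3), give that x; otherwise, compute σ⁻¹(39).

Both pieces are strictly decreasing (slopes −7 and −6), so each is injective on its own interval.
The left piece maps (−∞, −3) onto (32, ∞); the right piece maps [−3, ∞) onto (−∞, 27].
The union (32, ∞) ∪ (−∞, 27] omits the interval between 32 and 27; in particular 32 has no preimage. So σ is not surjective.
Because the two images are disjoint, no x < −3 has σ(x) = σ(−3), so we compute σ⁻¹(39): 39 lies in (32, ∞), so solve −7x + 11 = 39: x = (39 − 11)/(−7) = −4.

-4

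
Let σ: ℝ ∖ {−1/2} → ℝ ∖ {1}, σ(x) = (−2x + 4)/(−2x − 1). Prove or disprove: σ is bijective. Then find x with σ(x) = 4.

Suppose σ(u) = σ(v). Cross-multiplying: (−2u + 4)(−2v − 1) = (−2v + 4)(−2u − 1).
Expanding both sides and cancelling the symmetric terms leaves 10·(u − v) = 0. Since 10 ≠ 0, u = v. Thus σ is injective.
For any y ≠ 1, solving y(−2x − 1) = −2x + 4 for x gives a well-defined x ≠ −1/2. So σ is surjective.
So σ is bijective.
Solving σ(x) = 4: cross-multiplying gives −2x + 4 = 4(−2x − 1), which rearranges to 6x = −8, so x = −4/3.

-4/3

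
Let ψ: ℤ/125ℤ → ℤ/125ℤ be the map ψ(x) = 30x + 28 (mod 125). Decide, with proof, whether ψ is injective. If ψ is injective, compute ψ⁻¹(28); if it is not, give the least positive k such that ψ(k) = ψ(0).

25

Recall that ψ is injective if ψ(s) = ψ(t) implies s = t.
We have gcd(30, 125) = 5 > 1. Taking s = 0 and t = 25: ψ(0) = 28 and ψ(25) = 30·25 + 28 = 778 ≡ 28 (mod 125).
So ψ(0) = ψ(25) while 0 ≠ 25, hence ψ is not injective.
Since ψ is not injective, we find the least positive k with ψ(k) = ψ(0): this means 30k ≡ 0 (mod 125), i.e. 125 ∣ 30k. Since gcd(30, 125) = 5, dividing through by 5 this holds exactly when 25 ∣ 6k, and as gcd(6, 25) = 1, exactly when 25 ∣ k.
The smallest positive such k is 25.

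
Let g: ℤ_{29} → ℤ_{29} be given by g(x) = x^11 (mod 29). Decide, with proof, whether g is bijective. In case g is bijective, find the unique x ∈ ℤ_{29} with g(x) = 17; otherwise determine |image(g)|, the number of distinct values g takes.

Since 29 is prime, the nonzero elements of ℤ_{29} form a cyclic group of order 28.
As gcd(11, 28) = 1, raising to the 11th power is a bijection on this group: if u^11 ≡ v^11 then (uv^{−1})^11 = 1, and the only element of order dividing gcd(11, 28) = 1 is 1, so u = v.
With g(0) = 0 this makes g injective on all of ℤ_{29}, hence bijective (finite equal-size domain and codomain). In particular g is bijective.
Since g is bijective, we find the preimage of 17. The inverse of x ↦ x^11 on (ℤ_{29})^× is x ↦ x^23, because 11·23 = 253 = 9·28 + 1 ≡ 1 (mod 28) and x^{28} = 1 for x ≠ 0 (Fermat). So g⁻¹(17) = 17^23 mod 29.
Repeated squaring mod 29: 17^1 ≡ 17, 17^2 ≡ 17² = 289 ≡ 28, 17^4 ≡ 28² = 784 ≡ 1, 17^8 ≡ 1² = 1, 17^16 ≡ 1² = 1. Since 23 = 16 + 4 + 2 + 1, 17^23 ≡ 1·1·28·17: 1·1 = 1, then 1·28 = 28, then 28·17 = 476 ≡ 12. So 17^23 ≡ 12 (mod 29).
Hence g⁻¹(17) = 12.

12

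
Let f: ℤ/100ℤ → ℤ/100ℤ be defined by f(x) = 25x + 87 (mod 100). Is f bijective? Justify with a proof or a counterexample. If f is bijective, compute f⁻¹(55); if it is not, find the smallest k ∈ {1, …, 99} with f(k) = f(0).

We have gcd(25, 100) = 25 > 1. Taking a = 0 and b = 4: f(0) = 87 and f(4) = 25·4 + 87 = 187 ≡ 87 (mod 100).
So f(0) = f(4) while 0 ≠ 4, therefore f is not injective, hence not bijective.
Since f is not bijective, we find the least positive k with f(k) = f(0): this means 25k ≡ 0 (mod 100), i.e. 100 ∣ 25k. Since gcd(25, 100) = 25, dividing through by 25 this holds exactly when 4 ∣ k.
The smallest positive such k is 4.

4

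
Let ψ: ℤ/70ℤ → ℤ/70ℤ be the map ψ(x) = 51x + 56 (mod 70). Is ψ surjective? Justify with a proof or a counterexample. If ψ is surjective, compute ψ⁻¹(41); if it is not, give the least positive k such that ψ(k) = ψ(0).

Since gcd(51, 70) = 1, 51 is invertible modulo 70. Euclid's algorithm: 70 = 1·51 + 19, 51 = 2·19 + 13, 19 = 1·13 + 6, 13 = 2·6 + 1; back-substituting gives 1 = 11·51 − 8·70, so 51⁻¹ ≡ 11 (mod 70).
Then y ↦ 11(y − 56) is a two-sided inverse to ψ, so every y ∈ ℤ/70ℤ has a preimage.
Therefore ψ is surjective.
Since ψ is surjective, we compute ψ⁻¹(41): solve 51x + 56 ≡ 41 (mod 70), i.e. 51x ≡ 55 (mod 70).
Multiplying by 51⁻¹ = 11 gives x ≡ 11·55 = 605 = 8·70 + 45 ≡ 45 (mod 70).
Check: ψ(45) = 51·45 + 56 = 2351 = 33·70 + 41 ≡ 41 (mod 70).

45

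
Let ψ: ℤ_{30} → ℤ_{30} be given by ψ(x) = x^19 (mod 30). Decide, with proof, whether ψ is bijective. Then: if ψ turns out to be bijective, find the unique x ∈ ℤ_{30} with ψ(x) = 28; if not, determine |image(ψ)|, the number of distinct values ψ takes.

Computing x^19 mod 30 for each x (by repeated squaring, reducing mod 30 at every step), the values ψ(0), ψ(1), …, ψ(29) are: 0, 1, 8, 27, 4, 5, 6, 13, 2, 9, 10, 11, 18, 7, 14, 15, 16, 23, 12, 19, 20, 21, 28, 17, 24, 25, 26, 3, 22, 29.
Every element of ℤ_{30} appears exactly once in this list, so ψ is a bijection, and in particular bijective.
Since ψ is bijective, we read off the preimage of 28 from the same table: ψ(22) = 28, so ψ⁻¹(28) = 22.

22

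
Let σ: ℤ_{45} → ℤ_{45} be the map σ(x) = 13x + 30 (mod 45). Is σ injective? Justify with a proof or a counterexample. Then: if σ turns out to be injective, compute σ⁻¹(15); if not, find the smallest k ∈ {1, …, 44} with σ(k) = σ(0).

30

Suppose σ(u) = σ(v) in ℤ_{45}. Then 13u + 30 ≡ 13v + 30 (mod 45), thus 13(u − v) ≡ 0 (mod 45).
Since gcd(13, 45) = 1, 13 is invertible modulo 45, thus u − v ≡ 0 (mod 45), i.e. u = v.
Therefore σ is injective.
We now compute 13⁻¹ mod 45 explicitly. Euclid's algorithm: 45 = 3·13 + 6, 13 = 2·6 + 1; back-substituting gives 1 = 7·13 − 2·45, so 13⁻¹ ≡ 7 (mod 45).
Since σ is injective, we find σ⁻¹(15): we need 13x ≡ 15 − 30 ≡ 30 (mod 45). Using 13⁻¹ = 7: x ≡ 7·30 = 210 = 4·45 + 30, so x = 30.
Check: σ(30) = 13·30 + 30 = 420 = 9·45 + 15 ≡ 15 (mod 45).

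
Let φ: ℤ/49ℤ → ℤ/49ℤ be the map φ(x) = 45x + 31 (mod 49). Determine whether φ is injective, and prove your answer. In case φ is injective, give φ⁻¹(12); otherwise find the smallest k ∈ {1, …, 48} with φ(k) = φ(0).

If φ(x_1) = φ(x_2), then 45x_1 ≡ 45x_2 (mod 49). Because gcd(45, 49) = 1, we may cancel 45 to get x_1 ≡ x_2 (mod 49).
Thus φ is injective.
We now compute 45⁻¹ mod 49 explicitly. Euclid's algorithm: 49 = 1·45 + 4, 45 = 11·4 + 1; back-substituting gives 1 = 12·45 − 11·49, so 45⁻¹ ≡ 12 (mod 49).
Since φ is injective, we find φ⁻¹(12): we need 45x ≡ 12 − 31 ≡ 30 (mod 49). Using 45⁻¹ = 12: x ≡ 12·30 = 360 = 7·49 + 17, so x = 17.
Check: φ(17) = 45·17 + 31 = 796 = 16·49 + 12 ≡ 12 (mod 49).

17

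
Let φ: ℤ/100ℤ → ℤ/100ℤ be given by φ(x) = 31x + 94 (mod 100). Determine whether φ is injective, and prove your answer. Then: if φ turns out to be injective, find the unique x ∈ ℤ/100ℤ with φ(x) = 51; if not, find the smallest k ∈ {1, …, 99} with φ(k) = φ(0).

47

If φ(u) = φ(v), then 31u ≡ 31v (mod 100). Because gcd(31, 100) = 1, we may cancel 31 to get u ≡ v (mod 100).
So φ is injective.
We now compute 31⁻¹ mod 100 explicitly. Euclid's algorithm: 100 = 3·31 + 7, 31 = 4·7 + 3, 7 = 2·3 + 1; back-substituting gives 1 = 71·31 − 22·100, so 31⁻¹ ≡ 71 (mod 100).
Since φ is injective, we compute φ⁻¹(51): solve 31x + 94 ≡ 51 (mod 100), i.e. 31x ≡ 57 (mod 100).
Multiplying by 31⁻¹ = 71 gives x ≡ 71·57 = 4047 = 40·100 + 47 ≡ 47 (mod 100).
Check: φ(47) = 31·47 + 94 = 1551 = 15·100 + 51 ≡ 51 (mod 100).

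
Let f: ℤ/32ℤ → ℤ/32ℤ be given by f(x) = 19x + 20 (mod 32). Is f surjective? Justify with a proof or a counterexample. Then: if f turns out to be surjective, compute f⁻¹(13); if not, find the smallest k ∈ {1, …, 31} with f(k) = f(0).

Since gcd(19, 32) = 1, 19 is invertible modulo 32. Euclid's algorithm: 32 = 1·19 + 13, 19 = 1·13 + 6, 13 = 2·6 + 1; back-substituting gives 1 = 27·19 − 16·32, so 19⁻¹ ≡ 27 (mod 32).
For any y ∈ ℤ/32ℤ, x = 27(y − 20) mod 32 satisfies f(x) = 19·27(y − 20) + 20 ≡ y (since 19·27 ≡ 1 mod 32). So every y has a preimage.
Therefore f is surjective.
Since f is surjective, we find f⁻¹(13): we need 19x ≡ 13 − 20 ≡ 25 (mod 32). Using 19⁻¹ = 27: x ≡ 27·25 = 675 = 21·32 + 3, so x = 3.
Check: f(3) = 19·3 + 20 = 77 = 2·32 + 13 ≡ 13 (mod 32).

3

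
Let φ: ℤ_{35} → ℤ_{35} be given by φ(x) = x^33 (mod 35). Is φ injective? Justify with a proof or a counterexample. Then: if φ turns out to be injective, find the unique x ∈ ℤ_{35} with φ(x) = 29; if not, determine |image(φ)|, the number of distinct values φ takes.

15

φ(4): Repeated squaring mod 35: 4^1 ≡ 4, 4^2 ≡ 4² = 16, 4^4 ≡ 16² = 256 ≡ 11, 4^8 ≡ 11² = 121 ≡ 16, 4^16 ≡ 16² = 256 ≡ 11, 4^32 ≡ 11² = 121 ≡ 16. Since 33 = 32 + 1, 4^33 ≡ 16·4: 16·4 = 64 ≡ 29. So 4^33 ≡ 29 (mod 35).
φ(9): Repeated squaring mod 35: 9^1 ≡ 9, 9^2 ≡ 9² = 81 ≡ 11, 9^4 ≡ 11² = 121 ≡ 16, 9^8 ≡ 16² = 256 ≡ 11, 9^16 ≡ 11² = 121 ≡ 16, 9^32 ≡ 16² = 256 ≡ 11. Since 33 = 32 + 1, 9^33 ≡ 11·9: 11·9 = 99 ≡ 29. So 9^33 ≡ 29 (mod 35).
So φ(4) = φ(9) = 29 while 4 ≠ 9, thus φ is not injective.
Since φ is not injective, we determine |image(φ)|. Computing x^33 mod 35 for each x (by repeated squaring, reducing mod 35 at every step), the values φ(0), φ(1), …, φ(34) are: 0, 1, 22, 13, 29, 20, 6, 7, 8, 29, 20, 1, 27, 13, 14, 15, 1, 27, 8, 34, 20, 21, 22, 8, 34, 15, 6, 27, 28, 29, 15, 6, 22, 13, 34.
The distinct values are {0, 1, 6, 7, 8, 13, 14, 15, 20, 21, 22, 27, 28, 29, 34}; there are 15 of them.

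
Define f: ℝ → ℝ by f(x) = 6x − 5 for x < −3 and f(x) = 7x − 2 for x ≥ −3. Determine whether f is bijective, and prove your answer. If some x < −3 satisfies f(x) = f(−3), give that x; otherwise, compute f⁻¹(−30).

Both pieces are strictly increasing (slopes 6 and 7), so each is injective on its own interval.
The left piece maps (−∞, −3) onto (−∞, −23); the right piece maps [−3, ∞) onto [−23, ∞).
Since −23 = −23, the images partition ℝ: f is injective and surjective, hence bijective.
Because the two images are disjoint, no x < −3 has f(x) = f(−3), so we compute f⁻¹(−30): −30 lies in (−∞, −23), so solve 6x − 5 = −30: x = (−30 + 5)/6 = −25/6.

-25/6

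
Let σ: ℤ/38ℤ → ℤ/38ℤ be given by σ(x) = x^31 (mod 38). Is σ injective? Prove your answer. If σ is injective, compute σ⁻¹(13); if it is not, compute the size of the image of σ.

29

Computing x^31 mod 38 for each x (by repeated squaring, reducing mod 38 at every step), the values σ(0), σ(1), …, σ(37) are: 0, 1, 22, 33, 28, 17, 4, 7, 8, 25, 32, 11, 12, 15, 2, 29, 24, 35, 18, 19, 20, 3, 14, 9, 36, 23, 26, 27, 6, 13, 30, 31, 34, 21, 10, 5, 16, 37.
Every element of ℤ/38ℤ appears exactly once in this list, so σ is a bijection, and in particular injective.
Since σ is injective, we read off the preimage of 13 from the same table: σ(29) = 13, so σ⁻¹(13) = 29.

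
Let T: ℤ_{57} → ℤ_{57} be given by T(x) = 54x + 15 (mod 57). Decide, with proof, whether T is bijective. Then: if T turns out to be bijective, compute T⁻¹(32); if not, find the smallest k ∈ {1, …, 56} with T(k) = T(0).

19

We have gcd(54, 57) = 3 > 1. Taking u = 0 and v = 19: T(0) = 15 and T(19) = 54·19 + 15 = 1041 ≡ 15 (mod 57).
So T(0) = T(19) while 0 ≠ 19, so T is not injective, hence not bijective.
Since T is not bijective, we find the least positive k with T(k) = T(0): this means 54k ≡ 0 (mod 57), i.e. 57 ∣ 54k. Since gcd(54, 57) = 3, dividing through by 3 this holds exactly when 19 ∣ 18k, and as gcd(18, 19) = 1, exactly when 19 ∣ k.
The smallest positive such k is 19.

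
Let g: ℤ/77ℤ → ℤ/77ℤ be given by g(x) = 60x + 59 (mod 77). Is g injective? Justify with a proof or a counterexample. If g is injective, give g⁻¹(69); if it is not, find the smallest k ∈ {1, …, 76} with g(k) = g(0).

13

If g(u) = g(v), then 60u ≡ 60v (mod 77). Because gcd(60, 77) = 1, we may cancel 60 to get u ≡ v (mod 77).
Thus g is injective.
We now compute 60⁻¹ mod 77 explicitly. Euclid's algorithm: 77 = 1·60 + 17, 60 = 3·17 + 9, 17 = 1·9 + 8, 9 = 1·8 + 1; back-substituting gives 1 = 9·60 − 7·77, so 60⁻¹ ≡ 9 (mod 77).
Since g is injective, we compute g⁻¹(69): solve 60x + 59 ≡ 69 (mod 77), i.e. 60x ≡ 10 (mod 77).
Multiplying by 60⁻¹ = 9 gives x ≡ 9·10 = 90 = 1·77 + 13 ≡ 13 (mod 77).
Check: g(13) = 60·13 + 59 = 839 = 10·77 + 69 ≡ 69 (mod 77).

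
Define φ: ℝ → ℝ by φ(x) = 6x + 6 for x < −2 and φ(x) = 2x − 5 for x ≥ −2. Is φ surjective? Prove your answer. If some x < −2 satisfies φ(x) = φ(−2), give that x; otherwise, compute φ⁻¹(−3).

Both pieces are strictly increasing (slopes 6 and 2), so each is injective on its own interval.
The left piece maps (−∞, −2) onto (−∞, −6); the right piece maps [−2, ∞) onto [−9, ∞).
The union (−∞, −6) ∪ [−9, ∞) covers ℝ, so φ is surjective.
For the follow-up: the images overlap, so an x < −2 with φ(x) = φ(−2) exists. φ(−2) = −9; solving 6x + 6 = −9 for x < −2 gives x = (−9 − 6)/6 = −5/2.

-5/2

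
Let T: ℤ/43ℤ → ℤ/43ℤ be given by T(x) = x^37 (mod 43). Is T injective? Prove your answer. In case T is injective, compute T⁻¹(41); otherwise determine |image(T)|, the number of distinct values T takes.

Since 43 is prime, the nonzero elements of ℤ/43ℤ form a cyclic group of order 42.
As gcd(37, 42) = 1, raising to the 37th power is a bijection on this group: if a^37 ≡ b^37 then (ab^{−1})^37 = 1, and the only element of order dividing gcd(37, 42) = 1 is 1, so a = b.
With T(0) = 0 this makes T injective on all of ℤ/43ℤ, hence bijective (finite equal-size domain and codomain). In particular T is injective.
Since T is injective, we find the preimage of 41. The inverse of x ↦ x^37 on (ℤ/43ℤ)^× is x ↦ x^25, because 37·25 = 925 = 22·42 + 1 ≡ 1 (mod 42) and x^{42} = 1 for x ≠ 0 (Fermat). So T⁻¹(41) = 41^25 mod 43.
Repeated squaring mod 43: 41^1 ≡ 41, 41^2 ≡ 41² = 1681 ≡ 4, 41^4 ≡ 4² = 16, 41^8 ≡ 16² = 256 ≡ 41, 41^16 ≡ 41² = 1681 ≡ 4. Since 25 = 16 + 8 + 1, 41^25 ≡ 4·41·41: 4·41 = 164 ≡ 35, then 35·41 = 1435 ≡ 16. So 41^25 ≡ 16 (mod 43).
Hence T⁻¹(41) = 16.

16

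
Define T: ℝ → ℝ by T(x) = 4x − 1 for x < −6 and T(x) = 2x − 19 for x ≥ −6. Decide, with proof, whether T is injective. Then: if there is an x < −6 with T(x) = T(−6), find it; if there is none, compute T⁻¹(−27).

Both pieces are strictly increasing (slopes 4 and 2), so each is injective on its own interval.
The left piece maps (−∞, −6) onto (−∞, −25); the right piece maps [−6, ∞) onto [−31, ∞).
These images overlap. In particular T(−6) = −31 (right piece), and solving 4x − 1 = −31 on the left piece gives x = −15/2 < −6.
So T(−15/2) = T(−6) with −15/2 ≠ −6, and T is not injective. This x = −15/2 is the requested value below −6.

-15/2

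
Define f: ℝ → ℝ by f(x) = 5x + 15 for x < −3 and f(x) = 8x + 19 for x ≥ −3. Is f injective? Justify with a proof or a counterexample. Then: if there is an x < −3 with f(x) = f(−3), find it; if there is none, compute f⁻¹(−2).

-4

Both pieces are strictly increasing (slopes 5 and 8), so each is injective on its own interval.
The left piece maps (−∞, −3) onto (−∞, 0); the right piece maps [−3, ∞) onto [−5, ∞).
These images overlap. In particular f(−3) = −5 (right piece), and solving 5x + 15 = −5 on the left piece gives x = −4 < −3.
So f(−4) = f(−3) with −4 ≠ −3, and f is not injective. This x = −4 is the requested value below −3.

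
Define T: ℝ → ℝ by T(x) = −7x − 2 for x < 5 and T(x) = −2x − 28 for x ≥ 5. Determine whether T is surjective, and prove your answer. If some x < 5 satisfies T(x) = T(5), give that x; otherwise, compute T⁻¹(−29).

Both pieces are strictly decreasing (slopes −7 and −2), so each is injective on its own interval.
The left piece maps (−∞, 5) onto (−37, ∞); the right piece maps [5, ∞) onto (−∞, −38].
The union (−37, ∞) ∪ (−∞, −38] omits the interval between −37 and −38; in particular −37 has no preimage. So T is not surjective.
Because the two images are disjoint, no x < 5 has T(x) = T(5), so we compute T⁻¹(−29): −29 lies in (−37, ∞), so solve −7x − 2 = −29: x = (−29 + 2)/(−7) = 27/7.

27/7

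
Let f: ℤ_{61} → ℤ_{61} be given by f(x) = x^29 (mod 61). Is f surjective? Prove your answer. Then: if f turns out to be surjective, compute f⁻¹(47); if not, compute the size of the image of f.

Since 61 is prime, the nonzero elements of ℤ_{61} form a cyclic group of order 60.
As gcd(29, 60) = 1, raising to the 29th power is a bijection on this group: if u^29 ≡ v^29 then (uv^{−1})^29 = 1, and the only element of order dividing gcd(29, 60) = 1 is 1, so u = v.
With f(0) = 0 this makes f injective on all of ℤ_{61}, hence bijective (finite equal-size domain and codomain). In particular f is surjective.
Since f is surjective, we find the preimage of 47. The inverse of x ↦ x^29 on (ℤ_{61})^× is x ↦ x^29, because 29·29 = 841 = 14·60 + 1 ≡ 1 (mod 60) and x^{60} = 1 for x ≠ 0 (Fermat). So f⁻¹(47) = 47^29 mod 61.
Repeated squaring mod 61: 47^1 ≡ 47, 47^2 ≡ 47² = 2209 ≡ 13, 47^4 ≡ 13² = 169 ≡ 47, 47^8 ≡ 47² = 2209 ≡ 13, 47^16 ≡ 13² = 169 ≡ 47. Since 29 = 16 + 8 + 4 + 1, 47^29 ≡ 47·13·47·47: 47·13 = 611 ≡ 1, then 1·47 = 47, then 47·47 = 2209 ≡ 13. So 47^29 ≡ 13 (mod 61).
Hence f⁻¹(47) = 13.

13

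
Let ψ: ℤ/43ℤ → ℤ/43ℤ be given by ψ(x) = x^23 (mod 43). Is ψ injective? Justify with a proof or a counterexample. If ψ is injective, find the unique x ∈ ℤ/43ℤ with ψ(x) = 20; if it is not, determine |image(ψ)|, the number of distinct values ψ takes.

18

Since 43 is prime, the nonzero elements of ℤ/43ℤ form a cyclic group of order 42.
As gcd(23, 42) = 1, raising to the 23rd power is a bijection on this group: if u^23 ≡ v^23 then (uv^{−1})^23 = 1, and the only element of order dividing gcd(23, 42) = 1 is 1, so u = v.
With ψ(0) = 0 this makes ψ injective on all of ℤ/43ℤ, hence bijective (finite equal-size domain and codomain). In particular ψ is injective.
Since ψ is injective, we find the preimage of 20. The inverse of x ↦ x^23 on (ℤ/43ℤ)^× is x ↦ x^11, because 23·11 = 253 = 6·42 + 1 ≡ 1 (mod 42) and x^{42} = 1 for x ≠ 0 (Fermat). So ψ⁻¹(20) = 20^11 mod 43.
Repeated squaring mod 43: 20^1 ≡ 20, 20^2 ≡ 20² = 400 ≡ 13, 20^4 ≡ 13² = 169 ≡ 40, 20^8 ≡ 40² = 1600 ≡ 9. Since 11 = 8 + 2 + 1, 20^11 ≡ 9·13·20: 9·13 = 117 ≡ 31, then 31·20 = 620 ≡ 18. So 20^11 ≡ 18 (mod 43).
Hence ψ⁻¹(20) = 18.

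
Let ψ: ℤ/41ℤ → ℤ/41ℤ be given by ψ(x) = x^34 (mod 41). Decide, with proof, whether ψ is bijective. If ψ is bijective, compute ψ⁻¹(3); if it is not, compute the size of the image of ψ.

ψ(20): Repeated squaring mod 41: 20^1 ≡ 20, 20^2 ≡ 20² = 400 ≡ 31, 20^4 ≡ 31² = 961 ≡ 18, 20^8 ≡ 18² = 324 ≡ 37, 20^16 ≡ 37² = 1369 ≡ 16, 20^32 ≡ 16² = 256 ≡ 10. Since 34 = 32 + 2, 20^34 ≡ 10·31: 10·31 = 310 ≡ 23. So 20^34 ≡ 23 (mod 41).
ψ(21): Repeated squaring mod 41: 21^1 ≡ 21, 21^2 ≡ 21² = 441 ≡ 31, 21^4 ≡ 31² = 961 ≡ 18, 21^8 ≡ 18² = 324 ≡ 37, 21^16 ≡ 37² = 1369 ≡ 16, 21^32 ≡ 16² = 256 ≡ 10. Since 34 = 32 + 2, 21^34 ≡ 10·31: 10·31 = 310 ≡ 23. So 21^34 ≡ 23 (mod 41).
So ψ(20) = ψ(21) = 23 while 20 ≠ 21, therefore ψ is not injective, hence not bijective.
Since ψ is not bijective, we determine |image(ψ)|. Computing x^34 mod 41 for each x (by repeated squaring, reducing mod 41 at every step), the values ψ(0), ψ(1), …, ψ(40) are: 0, 1, 25, 9, 10, 31, 20, 39, 4, 40, 37, 5, 8, 21, 32, 33, 18, 36, 16, 2, 23, 23, 2, 16, 36, 18, 33, 32, 21, 8, 5, 37, 40, 4, 39, 20, 31, 10, 9, 25, 1.
The distinct values are {0, 1, 2, 4, 5, 8, 9, 10, 16, 18, 20, 21, 23, 25, 31, 32, 33, 36, 37, 39, 40}; there are 21 of them.

21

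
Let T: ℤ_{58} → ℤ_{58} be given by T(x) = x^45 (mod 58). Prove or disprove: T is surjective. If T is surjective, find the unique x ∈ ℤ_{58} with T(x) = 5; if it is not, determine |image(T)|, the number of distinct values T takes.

51

Computing x^45 mod 58 for each x (by repeated squaring, reducing mod 58 at every step), the values T(0), T(1), …, T(57) are: 0, 1, 50, 31, 6, 9, 42, 53, 10, 33, 44, 3, 12, 51, 40, 47, 36, 17, 26, 43, 54, 19, 34, 45, 20, 23, 56, 37, 28, 29, 30, 21, 2, 35, 38, 13, 24, 39, 4, 15, 32, 41, 22, 11, 18, 7, 46, 55, 14, 25, 48, 5, 16, 49, 52, 27, 8, 57.
Every element of ℤ_{58} appears exactly once in this list, so T is a bijection, and in particular surjective.
Since T is surjective, we read off the preimage of 5 from the same table: T(51) = 5, so T⁻¹(5) = 51.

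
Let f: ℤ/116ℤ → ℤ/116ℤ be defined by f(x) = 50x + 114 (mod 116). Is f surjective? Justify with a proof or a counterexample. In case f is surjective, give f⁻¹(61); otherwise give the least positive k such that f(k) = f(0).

58

Since gcd(50, 116) = 2, we have 50x ≡ 0 (mod 2) for all x, so f(x) ≡ 0 (mod 2).
But 1 ≢ 0 (mod 2), so 1 ∈ ℤ/116ℤ has no preimage. So f is not surjective.
Since f is not surjective, we find the least positive k with f(k) = f(0): this means 50k ≡ 0 (mod 116), i.e. 116 ∣ 50k. Since gcd(50, 116) = 2, dividing through by 2 this holds exactly when 58 ∣ 25k, and as gcd(25, 58) = 1, exactly when 58 ∣ k.
The smallest positive such k is 58.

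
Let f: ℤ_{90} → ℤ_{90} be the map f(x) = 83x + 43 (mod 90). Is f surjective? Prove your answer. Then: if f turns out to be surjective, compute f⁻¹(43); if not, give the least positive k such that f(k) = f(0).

0

Since gcd(83, 90) = 1, 83 is invertible modulo 90. Euclid's algorithm: 90 = 1·83 + 7, 83 = 11·7 + 6, 7 = 1·6 + 1; back-substituting gives 1 = 77·83 − 71·90, so 83⁻¹ ≡ 77 (mod 90).
For any y ∈ ℤ_{90}, x = 77(y − 43) mod 90 satisfies f(x) = 83·77(y − 43) + 43 ≡ y (since 83·77 ≡ 1 mod 90). So every y has a preimage.
Thus f is surjective.
Since f is surjective, we find f⁻¹(43): we need 83x ≡ 43 − 43 ≡ 0 (mod 90). Using 83⁻¹ = 77: x ≡ 77·0 = 0, so x = 0.
Check: f(0) = 83·0 + 43 = 43 ≡ 43 (mod 90).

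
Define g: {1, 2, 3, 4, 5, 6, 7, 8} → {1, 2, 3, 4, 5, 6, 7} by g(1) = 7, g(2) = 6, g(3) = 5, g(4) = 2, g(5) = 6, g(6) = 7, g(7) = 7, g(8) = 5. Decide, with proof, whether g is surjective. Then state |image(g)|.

4

No element maps to 1, so g is not surjective.
The image of g is {2, 5, 6, 7}, which has 4 elements.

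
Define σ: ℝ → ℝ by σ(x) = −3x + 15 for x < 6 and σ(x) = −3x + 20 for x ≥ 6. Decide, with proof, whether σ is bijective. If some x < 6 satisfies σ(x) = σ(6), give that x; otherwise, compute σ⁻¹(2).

13/3

Both pieces are strictly decreasing (slopes −3 and −3), so each is injective on its own interval.
The left piece maps (−∞, 6) onto (−3, ∞); the right piece maps [6, ∞) onto (−∞, 2].
These images overlap. In particular σ(6) = 2 (right piece), and solving −3x + 15 = 2 on the left piece gives x = 13/3 < 6.
So σ(13/3) = σ(6) with 13/3 ≠ 6, and σ is not injective, hence not bijective. This x = 13/3 is the requested value below 6.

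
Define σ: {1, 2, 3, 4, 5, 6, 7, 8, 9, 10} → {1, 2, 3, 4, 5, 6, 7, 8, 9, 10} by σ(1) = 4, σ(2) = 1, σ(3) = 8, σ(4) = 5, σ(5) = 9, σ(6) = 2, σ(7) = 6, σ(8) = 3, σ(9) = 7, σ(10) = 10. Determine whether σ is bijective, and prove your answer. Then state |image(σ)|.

10

The values 4, 1, 8, 5, 9, 2, 6, 3, 7, 10 are a permutation of {1, 2, 3, 4, 5, 6, 7, 8, 9, 10}: each element appears exactly once.
So σ is injective and surjective, hence bijective.
The image of σ is {1, 2, 3, 4, 5, 6, 7, 8, 9, 10}, which has 10 elements.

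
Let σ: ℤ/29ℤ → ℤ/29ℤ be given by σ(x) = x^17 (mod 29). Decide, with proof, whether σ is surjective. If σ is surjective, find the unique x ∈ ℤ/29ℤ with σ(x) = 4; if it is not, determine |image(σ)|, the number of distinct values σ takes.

9

Since 29 is prime, the nonzero elements of ℤ/29ℤ form a cyclic group of order 28.
As gcd(17, 28) = 1, raising to the 17th power is a bijection on this group: if s^17 ≡ t^17 then (st^{−1})^17 = 1, and the only element of order dividing gcd(17, 28) = 1 is 1, so s = t.
With σ(0) = 0 this makes σ injective on all of ℤ/29ℤ, hence bijective (finite equal-size domain and codomain). In particular σ is surjective.
Since σ is surjective, we find the preimage of 4. The inverse of x ↦ x^17 on (ℤ/29ℤ)^× is x ↦ x^5, because 17·5 = 85 = 3·28 + 1 ≡ 1 (mod 28) and x^{28} = 1 for x ≠ 0 (Fermat). So σ⁻¹(4) = 4^5 mod 29.
Repeated squaring mod 29: 4^1 ≡ 4, 4^2 ≡ 4² = 16, 4^4 ≡ 16² = 256 ≡ 24. Since 5 = 4 + 1, 4^5 ≡ 24·4: 24·4 = 96 ≡ 9. So 4^5 ≡ 9 (mod 29).
Hence σ⁻¹(4) = 9.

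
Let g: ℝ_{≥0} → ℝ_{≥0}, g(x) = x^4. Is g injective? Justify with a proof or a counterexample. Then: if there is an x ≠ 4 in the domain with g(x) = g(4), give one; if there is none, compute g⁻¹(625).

On ℝ_{≥0}, x ↦ x^4 is strictly increasing, so g(u) = g(v) forces u = v. So g is injective.
Since x ↦ x^4 is strictly increasing on ℝ_{≥0}, it is injective there, so no x ≠ 4 in the domain has g(x) = g(4). We therefore compute g⁻¹(625) = 625^{1/4} = 5 (indeed 5^4 = 625).

5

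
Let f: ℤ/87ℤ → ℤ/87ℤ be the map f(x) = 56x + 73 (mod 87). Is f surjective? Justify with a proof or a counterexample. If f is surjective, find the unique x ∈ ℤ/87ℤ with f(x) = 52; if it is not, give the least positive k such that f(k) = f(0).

Recall: surjectivity means every element of the codomain has a preimage under f.
Since gcd(56, 87) = 1, 56 is invertible modulo 87. Euclid's algorithm: 87 = 1·56 + 31, 56 = 1·31 + 25, 31 = 1·25 + 6, 25 = 4·6 + 1; back-substituting gives 1 = 14·56 − 9·87, so 56⁻¹ ≡ 14 (mod 87).
For any y ∈ ℤ/87ℤ, x = 14(y − 73) mod 87 satisfies f(x) = 56·14(y − 73) + 73 ≡ y (since 56·14 ≡ 1 mod 87). So every y has a preimage.
Hence f is surjective.
Since f is surjective, we compute f⁻¹(52): solve 56x + 73 ≡ 52 (mod 87), i.e. 56x ≡ 66 (mod 87).
Multiplying by 56⁻¹ = 14 gives x ≡ 14·66 = 924 = 10·87 + 54 ≡ 54 (mod 87).
Check: f(54) = 56·54 + 73 = 3097 = 35·87 + 52 ≡ 52 (mod 87).

54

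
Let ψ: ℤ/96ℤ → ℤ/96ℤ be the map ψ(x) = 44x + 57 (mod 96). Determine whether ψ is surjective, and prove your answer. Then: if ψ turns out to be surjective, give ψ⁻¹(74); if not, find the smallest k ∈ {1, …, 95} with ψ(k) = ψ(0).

24

Since gcd(44, 96) = 4, we have 44x ≡ 0 (mod 4) for all x, so ψ(x) ≡ 1 (mod 4).
But 0 ≢ 1 (mod 4), so 0 ∈ ℤ/96ℤ has no preimage. Hence ψ is not surjective.
Since ψ is not surjective, we find the least positive k with ψ(k) = ψ(0): this means 44k ≡ 0 (mod 96), i.e. 96 ∣ 44k. Since gcd(44, 96) = 4, dividing through by 4 this holds exactly when 24 ∣ 11k, and as gcd(11, 24) = 1, exactly when 24 ∣ k.
The smallest positive such k is 24.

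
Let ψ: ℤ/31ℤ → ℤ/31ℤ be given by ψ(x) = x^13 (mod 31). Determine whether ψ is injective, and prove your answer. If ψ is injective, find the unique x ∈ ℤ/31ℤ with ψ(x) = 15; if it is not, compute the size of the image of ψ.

Since 31 is prime, the nonzero elements of ℤ/31ℤ form a cyclic group of order 30.
As gcd(13, 30) = 1, raising to the 13th power is a bijection on this group: if x_1^13 ≡ x_2^13 then (x_1x_2^{−1})^13 = 1, and the only element of order dividing gcd(13, 30) = 1 is 1, so x_1 = x_2.
With ψ(0) = 0 this makes ψ injective on all of ℤ/31ℤ, hence bijective (finite equal-size domain and codomain). In particular ψ is injective.
Since ψ is injective, we find the preimage of 15. The inverse of x ↦ x^13 on (ℤ/31ℤ)^× is x ↦ x^7, because 13·7 = 91 = 3·30 + 1 ≡ 1 (mod 30) and x^{30} = 1 for x ≠ 0 (Fermat). So ψ⁻¹(15) = 15^7 mod 31.
Repeated squaring mod 31: 15^1 ≡ 15, 15^2 ≡ 15² = 225 ≡ 8, 15^4 ≡ 8² = 64 ≡ 2. Since 7 = 4 + 2 + 1, 15^7 ≡ 2·8·15: 2·8 = 16, then 16·15 = 240 ≡ 23. So 15^7 ≡ 23 (mod 31).
Hence ψ⁻¹(15) = 23.

23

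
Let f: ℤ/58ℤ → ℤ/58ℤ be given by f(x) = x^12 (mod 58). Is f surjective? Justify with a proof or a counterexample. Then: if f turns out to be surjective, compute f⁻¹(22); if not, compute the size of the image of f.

16

f(3): Repeated squaring mod 58: 3^1 ≡ 3, 3^2 ≡ 3² = 9, 3^4 ≡ 9² = 81 ≡ 23, 3^8 ≡ 23² = 529 ≡ 7. Since 12 = 8 + 4, 3^12 ≡ 7·23: 7·23 = 161 ≡ 45. So 3^12 ≡ 45 (mod 58).
f(7): Repeated squaring mod 58: 7^1 ≡ 7, 7^2 ≡ 7² = 49, 7^4 ≡ 49² = 2401 ≡ 23, 7^8 ≡ 23² = 529 ≡ 7. Since 12 = 8 + 4, 7^12 ≡ 7·23: 7·23 = 161 ≡ 45. So 7^12 ≡ 45 (mod 58).
So f(3) = f(7) = 45 while 3 ≠ 7, thus f is not injective.
A non-injective map from the 58-element set ℤ/58ℤ to itself takes at most 57 distinct values, so it cannot be surjective. Thus f is not surjective.
Since f is not surjective, we determine |image(f)|. Computing x^12 mod 58 for each x (by repeated squaring, reducing mod 58 at every step), the values f(0), f(1), …, f(57) are: 0, 1, 36, 45, 20, 7, 54, 45, 24, 53, 20, 23, 30, 23, 54, 25, 52, 1, 52, 49, 24, 53, 16, 25, 36, 49, 16, 7, 30, 29, 30, 7, 16, 49, 36, 25, 16, 53, 24, 49, 52, 1, 52, 25, 54, 23, 30, 23, 20, 53, 24, 45, 54, 7, 20, 45, 36, 1.
The distinct values are {0, 1, 7, 16, 20, 23, 24, 25, 29, 30, 36, 45, 49, 52, 53, 54}; there are 16 of them.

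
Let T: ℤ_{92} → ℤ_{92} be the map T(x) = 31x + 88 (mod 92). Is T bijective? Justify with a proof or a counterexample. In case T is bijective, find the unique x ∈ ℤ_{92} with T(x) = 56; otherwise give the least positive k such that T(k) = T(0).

88

If T(u) = T(v), then 31u ≡ 31v (mod 92). Because gcd(31, 92) = 1, we may cancel 31 to get u ≡ v (mod 92).
We now compute 31⁻¹ mod 92 explicitly. Euclid's algorithm: 92 = 2·31 + 30, 31 = 1·30 + 1; back-substituting gives 1 = 3·31 − 1·92, so 31⁻¹ ≡ 3 (mod 92).
For any y ∈ ℤ_{92}, x = 3(y − 88) mod 92 satisfies T(x) = 31·3(y − 88) + 88 ≡ y (since 31·3 ≡ 1 mod 92). So every y has a preimage.
Thus T is bijective.
Since T is bijective, we compute T⁻¹(56): solve 31x + 88 ≡ 56 (mod 92), i.e. 31x ≡ 60 (mod 92).
Multiplying by 31⁻¹ = 3 gives x ≡ 3·60 = 180 = 1·92 + 88 ≡ 88 (mod 92).
Check: T(88) = 31·88 + 88 = 2816 = 30·92 + 56 ≡ 56 (mod 92).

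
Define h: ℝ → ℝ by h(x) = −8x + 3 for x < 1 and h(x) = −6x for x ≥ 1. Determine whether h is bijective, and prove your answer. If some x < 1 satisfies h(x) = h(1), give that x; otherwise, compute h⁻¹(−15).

Both pieces are strictly decreasing (slopes −8 and −6), so each is injective on its own interval.
The left piece maps (−∞, 1) onto (−5, ∞); the right piece maps [1, ∞) onto (−∞, −6].
The images leave a gap (−5 has no preimage), so h is not surjective, hence not bijective.
Because the two images are disjoint, no x < 1 has h(x) = h(1), so we compute h⁻¹(−15): −15 lies in (−∞, −6], so solve −6x = −15: x = (−15 − 0)/(−6) = 5/2.

5/2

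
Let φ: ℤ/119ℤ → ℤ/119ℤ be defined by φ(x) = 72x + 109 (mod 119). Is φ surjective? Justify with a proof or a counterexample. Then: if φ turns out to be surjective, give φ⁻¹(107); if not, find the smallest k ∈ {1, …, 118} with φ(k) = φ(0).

By definition, φ is surjective if every y in the codomain equals φ(x) for some x in the domain.
Since gcd(72, 119) = 1, 72 is invertible modulo 119. Euclid's algorithm: 119 = 1·72 + 47, 72 = 1·47 + 25, 47 = 1·25 + 22, 25 = 1·22 + 3, 22 = 7·3 + 1; back-substituting gives 1 = 81·72 − 49·119, so 72⁻¹ ≡ 81 (mod 119).
Then y ↦ 81(y − 109) is a two-sided inverse to φ, so every y ∈ ℤ/119ℤ has a preimage.
Thus φ is surjective.
Since φ is surjective, we compute φ⁻¹(107): solve 72x + 109 ≡ 107 (mod 119), i.e. 72x ≡ 117 (mod 119).
Multiplying by 72⁻¹ = 81 gives x ≡ 81·117 = 9477 = 79·119 + 76 ≡ 76 (mod 119).
Check: φ(76) = 72·76 + 109 = 5581 = 46·119 + 107 ≡ 107 (mod 119).

76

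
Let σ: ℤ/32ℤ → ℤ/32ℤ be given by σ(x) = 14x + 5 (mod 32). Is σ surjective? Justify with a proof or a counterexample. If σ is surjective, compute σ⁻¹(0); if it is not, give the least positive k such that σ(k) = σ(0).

By definition, σ is surjective if every y in the codomain equals σ(x) for some x in the domain.
Since gcd(14, 32) = 2, we have 14x ≡ 0 (mod 2) for all x, so σ(x) ≡ 1 (mod 2).
But 0 ≢ 1 (mod 2), so 0 ∈ ℤ/32ℤ has no preimage. Therefore σ is not surjective.
Since σ is not surjective, we find the least positive k with σ(k) = σ(0): this means 14k ≡ 0 (mod 32), i.e. 32 ∣ 14k. Since gcd(14, 32) = 2, dividing through by 2 this holds exactly when 16 ∣ 7k, and as gcd(7, 16) = 1, exactly when 16 ∣ k.
The smallest positive such k is 16.

16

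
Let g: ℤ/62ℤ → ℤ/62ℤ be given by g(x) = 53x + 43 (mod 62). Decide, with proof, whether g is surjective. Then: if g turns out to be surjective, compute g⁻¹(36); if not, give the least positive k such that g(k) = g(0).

Since gcd(53, 62) = 1, 53 is invertible modulo 62. Euclid's algorithm: 62 = 1·53 + 9, 53 = 5·9 + 8, 9 = 1·8 + 1; back-substituting gives 1 = 55·53 − 47·62, so 53⁻¹ ≡ 55 (mod 62).
For any y ∈ ℤ/62ℤ, x = 55(y − 43) mod 62 satisfies g(x) = 53·55(y − 43) + 43 ≡ y (since 53·55 ≡ 1 mod 62). So every y has a preimage.
So g is surjective.
Since g is surjective, we find g⁻¹(36): we need 53x ≡ 36 − 43 ≡ 55 (mod 62). Using 53⁻¹ = 55: x ≡ 55·55 = 3025 = 48·62 + 49, so x = 49.
Check: g(49) = 53·49 + 43 = 2640 = 42·62 + 36 ≡ 36 (mod 62).

49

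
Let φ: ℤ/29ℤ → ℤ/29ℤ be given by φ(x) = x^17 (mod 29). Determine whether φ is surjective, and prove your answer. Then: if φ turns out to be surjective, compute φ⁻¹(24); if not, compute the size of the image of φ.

7

Since 29 is prime, the nonzero elements of ℤ/29ℤ form a cyclic group of order 28.
As gcd(17, 28) = 1, raising to the 17th power is a bijection on this group: if x_1^17 ≡ x_2^17 then (x_1x_2^{−1})^17 = 1, and the only element of order dividing gcd(17, 28) = 1 is 1, so x_1 = x_2.
With φ(0) = 0 this makes φ injective on all of ℤ/29ℤ, hence bijective (finite equal-size domain and codomain). In particular φ is surjective.
Since φ is surjective, we find the preimage of 24. The inverse of x ↦ x^17 on (ℤ/29ℤ)^× is x ↦ x^5, because 17·5 = 85 = 3·28 + 1 ≡ 1 (mod 28) and x^{28} = 1 for x ≠ 0 (Fermat). So φ⁻¹(24) = 24^5 mod 29.
Repeated squaring mod 29: 24^1 ≡ 24, 24^2 ≡ 24² = 576 ≡ 25, 24^4 ≡ 25² = 625 ≡ 16. Since 5 = 4 + 1, 24^5 ≡ 16·24: 16·24 = 384 ≡ 7. So 24^5 ≡ 7 (mod 29).
Hence φ⁻¹(24) = 7.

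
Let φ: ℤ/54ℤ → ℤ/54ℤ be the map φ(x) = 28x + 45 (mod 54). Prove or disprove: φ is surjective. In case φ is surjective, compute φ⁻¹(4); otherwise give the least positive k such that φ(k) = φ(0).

27

Since gcd(28, 54) = 2, we have 28x ≡ 0 (mod 2) for all x, so φ(x) ≡ 1 (mod 2).
But 0 ≢ 1 (mod 2), so 0 ∈ ℤ/54ℤ has no preimage. So φ is not surjective.
Since φ is not surjective, we find the least positive k with φ(k) = φ(0): this means 28k ≡ 0 (mod 54), i.e. 54 ∣ 28k. Since gcd(28, 54) = 2, dividing through by 2 this holds exactly when 27 ∣ 14k, and as gcd(14, 27) = 1, exactly when 27 ∣ k.
The smallest positive such k is 27.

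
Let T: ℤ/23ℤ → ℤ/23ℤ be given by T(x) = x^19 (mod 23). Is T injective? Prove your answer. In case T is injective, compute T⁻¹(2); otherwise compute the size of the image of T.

13

Since 23 is prime, the nonzero elements of ℤ/23ℤ form a cyclic group of order 22.
As gcd(19, 22) = 1, raising to the 19th power is a bijection on this group: if s^19 ≡ t^19 then (st^{−1})^19 = 1, and the only element of order dividing gcd(19, 22) = 1 is 1, so s = t.
With T(0) = 0 this makes T injective on all of ℤ/23ℤ, hence bijective (finite equal-size domain and codomain). In particular T is injective.
Since T is injective, we find the preimage of 2. The inverse of x ↦ x^19 on (ℤ/23ℤ)^× is x ↦ x^7, because 19·7 = 133 = 6·22 + 1 ≡ 1 (mod 22) and x^{22} = 1 for x ≠ 0 (Fermat). So T⁻¹(2) = 2^7 mod 23.
Repeated squaring mod 23: 2^1 ≡ 2, 2^2 ≡ 2² = 4, 2^4 ≡ 4² = 16. Since 7 = 4 + 2 + 1, 2^7 ≡ 16·4·2: 16·4 = 64 ≡ 18, then 18·2 = 36 ≡ 13. So 2^7 ≡ 13 (mod 23).
Hence T⁻¹(2) = 13.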